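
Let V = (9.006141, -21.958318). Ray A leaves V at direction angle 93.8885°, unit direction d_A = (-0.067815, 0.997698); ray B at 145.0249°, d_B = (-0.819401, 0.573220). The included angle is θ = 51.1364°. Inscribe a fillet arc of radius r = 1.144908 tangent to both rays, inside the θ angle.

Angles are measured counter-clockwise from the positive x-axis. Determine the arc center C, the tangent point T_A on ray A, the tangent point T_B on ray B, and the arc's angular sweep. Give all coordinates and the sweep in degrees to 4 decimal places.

bisector direction at 119.4567° = (-0.491766,0.870728)
center distance |VC| = r/sin(θ/2) = 1.144908/sin(25.5682°) = 2.652797
C = V + |VC|·bis = (7.7016,-19.6485)
T_A = V + ((C−V)·d_A)·d_A = V + 2.3930·d_A = (8.8439,-19.5708)
T_B = V + ((C−V)·d_B)·d_B = V + 2.3930·d_B = (7.0453,-20.5866)
sweep = 180° − θ = 128.8636°

center=(7.7016,-19.6485) T_A=(8.8439,-19.5708) T_B=(7.0453,-20.5866) sweep=128.8636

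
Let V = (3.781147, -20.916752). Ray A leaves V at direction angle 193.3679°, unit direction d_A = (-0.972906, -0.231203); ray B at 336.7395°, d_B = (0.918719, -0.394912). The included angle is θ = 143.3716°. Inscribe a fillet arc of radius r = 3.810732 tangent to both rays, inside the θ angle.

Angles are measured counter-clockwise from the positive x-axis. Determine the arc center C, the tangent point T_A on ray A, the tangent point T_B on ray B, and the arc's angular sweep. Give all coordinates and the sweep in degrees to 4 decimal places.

bisector direction at 265.0537° = (-0.086222,-0.996276)
center distance |VC| = r/sin(θ/2) = 3.810732/sin(71.6858°) = 4.014053
C = V + |VC|·bis = (3.4350,-24.9159)
T_A = V + ((C−V)·d_A)·d_A = V + 1.2613·d_A = (2.5540,-21.2084)
T_B = V + ((C−V)·d_B)·d_B = V + 1.2613·d_B = (4.9400,-21.4149)
sweep = 180° − θ = 36.6284°

center=(3.4350,-24.9159) T_A=(2.5540,-21.2084) T_B=(4.9400,-21.4149) sweep=36.6284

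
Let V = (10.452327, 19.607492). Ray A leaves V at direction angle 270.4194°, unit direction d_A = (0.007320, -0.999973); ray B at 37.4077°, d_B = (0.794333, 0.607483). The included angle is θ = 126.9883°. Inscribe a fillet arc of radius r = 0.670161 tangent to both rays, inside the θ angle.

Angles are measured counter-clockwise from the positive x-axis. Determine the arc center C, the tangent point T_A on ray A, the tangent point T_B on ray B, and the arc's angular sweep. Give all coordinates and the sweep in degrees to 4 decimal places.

center=(11.1249,19.2782) T_A=(10.4548,19.2733) T_B=(10.7178,19.8105) sweep=53.0117

bisector direction at 333.9135° = (0.898132,-0.439727)
center distance |VC| = r/sin(θ/2) = 0.670161/sin(63.4941°) = 0.748876
C = V + |VC|·bis = (11.1249,19.2782)
T_A = V + ((C−V)·d_A)·d_A = V + 0.3342·d_A = (10.4548,19.2733)
T_B = V + ((C−V)·d_B)·d_B = V + 0.3342·d_B = (10.7178,19.8105)
sweep = 180° − θ = 53.0117°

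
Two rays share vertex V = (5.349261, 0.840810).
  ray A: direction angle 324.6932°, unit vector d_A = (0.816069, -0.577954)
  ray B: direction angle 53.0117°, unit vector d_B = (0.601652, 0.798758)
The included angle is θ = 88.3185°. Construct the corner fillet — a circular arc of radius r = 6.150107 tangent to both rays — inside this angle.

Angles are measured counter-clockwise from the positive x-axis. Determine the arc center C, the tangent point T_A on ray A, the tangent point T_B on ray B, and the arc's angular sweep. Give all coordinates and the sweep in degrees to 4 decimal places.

bisector direction at 8.8524° = (0.988088,0.153890)
center distance |VC| = r/sin(θ/2) = 6.150107/sin(44.1593°) = 8.828052
C = V + |VC|·bis = (14.0722,2.1994)
T_A = V + ((C−V)·d_A)·d_A = V + 6.3333·d_A = (10.5177,-2.8195)
T_B = V + ((C−V)·d_B)·d_B = V + 6.3333·d_B = (9.1597,5.8996)
sweep = 180° − θ = 91.6815°

center=(14.0722,2.1994) T_A=(10.5177,-2.8195) T_B=(9.1597,5.8996) sweep=91.6815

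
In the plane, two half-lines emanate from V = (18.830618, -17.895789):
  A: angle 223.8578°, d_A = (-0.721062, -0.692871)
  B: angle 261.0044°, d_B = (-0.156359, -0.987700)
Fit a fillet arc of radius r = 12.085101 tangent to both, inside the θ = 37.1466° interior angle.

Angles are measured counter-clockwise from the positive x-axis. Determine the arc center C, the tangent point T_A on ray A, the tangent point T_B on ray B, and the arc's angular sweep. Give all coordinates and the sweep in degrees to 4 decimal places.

center=(1.2706,-51.5294) T_A=(-7.1028,-42.8153) T_B=(13.2071,-53.4190) sweep=142.8534

bisector direction at 242.4311° = (-0.462815,-0.886455)
center distance |VC| = r/sin(θ/2) = 12.085101/sin(18.5733°) = 37.941704
C = V + |VC|·bis = (1.2706,-51.5294)
T_A = V + ((C−V)·d_A)·d_A = V + 35.9656·d_A = (-7.1028,-42.8153)
T_B = V + ((C−V)·d_B)·d_B = V + 35.9656·d_B = (13.2071,-53.4190)
sweep = 180° − θ = 142.8534°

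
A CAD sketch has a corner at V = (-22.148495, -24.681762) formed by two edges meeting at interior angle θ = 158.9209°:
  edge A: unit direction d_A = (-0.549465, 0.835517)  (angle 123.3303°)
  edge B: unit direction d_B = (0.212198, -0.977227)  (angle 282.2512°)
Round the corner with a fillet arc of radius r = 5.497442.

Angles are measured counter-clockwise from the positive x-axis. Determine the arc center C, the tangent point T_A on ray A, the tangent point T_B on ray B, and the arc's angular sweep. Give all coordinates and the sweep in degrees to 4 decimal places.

bisector direction at 202.7908° = (-0.921926,-0.387367)
center distance |VC| = r/sin(θ/2) = 5.497442/sin(79.4604°) = 5.591782
C = V + |VC|·bis = (-27.3037,-26.8478)
T_A = V + ((C−V)·d_A)·d_A = V + 1.0228·d_A = (-22.7105,-23.8272)
T_B = V + ((C−V)·d_B)·d_B = V + 1.0228·d_B = (-21.9315,-25.6813)
sweep = 180° − θ = 21.0791°

center=(-27.3037,-26.8478) T_A=(-22.7105,-23.8272) T_B=(-21.9315,-25.6813) sweep=21.0791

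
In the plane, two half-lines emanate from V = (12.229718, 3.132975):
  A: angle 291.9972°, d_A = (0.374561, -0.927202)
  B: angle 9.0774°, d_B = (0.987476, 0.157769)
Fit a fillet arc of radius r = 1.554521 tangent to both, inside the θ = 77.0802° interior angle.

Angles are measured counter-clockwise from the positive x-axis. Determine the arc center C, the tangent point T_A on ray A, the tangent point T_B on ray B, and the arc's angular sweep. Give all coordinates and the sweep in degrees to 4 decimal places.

center=(14.4020,1.9058) T_A=(12.9607,1.3235) T_B=(14.1568,3.4409) sweep=102.9198

bisector direction at 330.5373° = (0.870676,-0.491857)
center distance |VC| = r/sin(θ/2) = 1.554521/sin(38.5401°) = 2.494969
C = V + |VC|·bis = (14.4020,1.9058)
T_A = V + ((C−V)·d_A)·d_A = V + 1.9515·d_A = (12.9607,1.3235)
T_B = V + ((C−V)·d_B)·d_B = V + 1.9515·d_B = (14.1568,3.4409)
sweep = 180° − θ = 102.9198°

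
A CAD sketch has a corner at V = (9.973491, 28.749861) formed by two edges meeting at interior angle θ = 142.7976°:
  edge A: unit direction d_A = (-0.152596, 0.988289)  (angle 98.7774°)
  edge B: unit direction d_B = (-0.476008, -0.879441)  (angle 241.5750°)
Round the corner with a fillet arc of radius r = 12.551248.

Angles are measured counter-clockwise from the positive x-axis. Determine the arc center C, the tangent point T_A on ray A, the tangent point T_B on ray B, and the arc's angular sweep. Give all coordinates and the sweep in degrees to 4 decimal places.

center=(-3.0754,31.0094) T_A=(9.3289,32.9246) T_B=(7.9627,25.0349) sweep=37.2024

bisector direction at 170.1762° = (-0.985337,0.170619)
center distance |VC| = r/sin(θ/2) = 12.551248/sin(71.3988°) = 13.243042
C = V + |VC|·bis = (-3.0754,31.0094)
T_A = V + ((C−V)·d_A)·d_A = V + 4.2243·d_A = (9.3289,32.9246)
T_B = V + ((C−V)·d_B)·d_B = V + 4.2243·d_B = (7.9627,25.0349)
sweep = 180° − θ = 37.2024°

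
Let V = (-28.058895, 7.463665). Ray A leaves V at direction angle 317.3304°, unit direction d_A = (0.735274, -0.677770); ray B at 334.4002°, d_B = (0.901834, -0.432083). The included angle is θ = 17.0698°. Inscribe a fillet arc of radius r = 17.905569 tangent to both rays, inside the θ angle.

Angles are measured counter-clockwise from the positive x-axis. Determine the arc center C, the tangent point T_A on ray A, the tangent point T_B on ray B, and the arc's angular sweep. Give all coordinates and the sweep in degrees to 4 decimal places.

center=(71.8038,-60.2367) T_A=(59.6680,-73.4022) T_B=(79.5405,-44.0889) sweep=162.9302

bisector direction at 325.8653° = (0.827721,-0.561140)
center distance |VC| = r/sin(θ/2) = 17.905569/sin(8.5349°) = 120.647869
C = V + |VC|·bis = (71.8038,-60.2367)
T_A = V + ((C−V)·d_A)·d_A = V + 119.3118·d_A = (59.6680,-73.4022)
T_B = V + ((C−V)·d_B)·d_B = V + 119.3118·d_B = (79.5405,-44.0889)
sweep = 180° − θ = 162.9302°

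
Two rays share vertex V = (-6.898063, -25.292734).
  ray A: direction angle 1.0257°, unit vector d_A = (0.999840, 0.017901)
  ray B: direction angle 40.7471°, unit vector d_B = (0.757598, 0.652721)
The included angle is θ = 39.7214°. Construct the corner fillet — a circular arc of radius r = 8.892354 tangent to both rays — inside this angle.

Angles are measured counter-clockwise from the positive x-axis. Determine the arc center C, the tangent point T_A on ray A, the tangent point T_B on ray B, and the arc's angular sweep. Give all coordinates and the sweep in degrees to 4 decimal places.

bisector direction at 20.8864° = (0.934289,0.356516)
center distance |VC| = r/sin(θ/2) = 8.892354/sin(19.8607°) = 26.174420
C = V + |VC|·bis = (17.5564,-15.9611)
T_A = V + ((C−V)·d_A)·d_A = V + 24.6176·d_A = (17.7156,-24.8521)
T_B = V + ((C−V)·d_B)·d_B = V + 24.6176·d_B = (11.7522,-9.2243)
sweep = 180° − θ = 140.2786°

center=(17.5564,-15.9611) T_A=(17.7156,-24.8521) T_B=(11.7522,-9.2243) sweep=140.2786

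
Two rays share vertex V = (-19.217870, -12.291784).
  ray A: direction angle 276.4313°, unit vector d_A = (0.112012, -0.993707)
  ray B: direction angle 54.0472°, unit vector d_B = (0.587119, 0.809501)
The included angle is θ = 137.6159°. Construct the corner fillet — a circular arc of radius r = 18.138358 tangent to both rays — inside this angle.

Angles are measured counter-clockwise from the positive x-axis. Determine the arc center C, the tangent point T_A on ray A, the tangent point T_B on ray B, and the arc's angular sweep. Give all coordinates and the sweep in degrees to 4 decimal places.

bisector direction at 345.2393° = (0.966998,-0.254783)
center distance |VC| = r/sin(θ/2) = 18.138358/sin(68.8080°) = 19.453952
C = V + |VC|·bis = (-0.4059,-17.2483)
T_A = V + ((C−V)·d_A)·d_A = V + 7.0325·d_A = (-18.4301,-19.2800)
T_B = V + ((C−V)·d_B)·d_B = V + 7.0325·d_B = (-15.0890,-6.5990)
sweep = 180° − θ = 42.3841°

center=(-0.4059,-17.2483) T_A=(-18.4301,-19.2800) T_B=(-15.0890,-6.5990) sweep=42.3841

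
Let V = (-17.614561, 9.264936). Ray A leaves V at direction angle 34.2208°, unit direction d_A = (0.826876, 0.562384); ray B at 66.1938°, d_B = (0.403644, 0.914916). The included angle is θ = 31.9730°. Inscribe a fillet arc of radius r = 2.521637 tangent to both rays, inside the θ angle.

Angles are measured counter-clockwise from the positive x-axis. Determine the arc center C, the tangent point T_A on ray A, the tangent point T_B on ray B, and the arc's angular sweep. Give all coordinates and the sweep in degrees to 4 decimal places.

bisector direction at 50.2073° = (0.640012,0.768365)
center distance |VC| = r/sin(θ/2) = 2.521637/sin(15.9865°) = 9.155910
C = V + |VC|·bis = (-11.7547,16.3000)
T_A = V + ((C−V)·d_A)·d_A = V + 8.8018·d_A = (-10.3365,14.2149)
T_B = V + ((C−V)·d_B)·d_B = V + 8.8018·d_B = (-14.0618,17.3179)
sweep = 180° − θ = 148.0270°

center=(-11.7547,16.3000) T_A=(-10.3365,14.2149) T_B=(-14.0618,17.3179) sweep=148.0270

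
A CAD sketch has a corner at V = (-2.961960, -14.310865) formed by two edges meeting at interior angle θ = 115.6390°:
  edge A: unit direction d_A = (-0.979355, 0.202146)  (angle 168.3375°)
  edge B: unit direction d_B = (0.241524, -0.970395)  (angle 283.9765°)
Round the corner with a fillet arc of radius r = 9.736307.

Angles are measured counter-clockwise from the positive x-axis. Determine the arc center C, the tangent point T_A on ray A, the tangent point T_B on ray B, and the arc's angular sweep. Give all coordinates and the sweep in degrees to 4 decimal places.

center=(-10.9303,-22.6077) T_A=(-8.9621,-13.0724) T_B=(-1.4822,-20.2561) sweep=64.3610

bisector direction at 226.1570° = (-0.692685,-0.721241)
center distance |VC| = r/sin(θ/2) = 9.736307/sin(57.8195°) = 11.503545
C = V + |VC|·bis = (-10.9303,-22.6077)
T_A = V + ((C−V)·d_A)·d_A = V + 6.1267·d_A = (-8.9621,-13.0724)
T_B = V + ((C−V)·d_B)·d_B = V + 6.1267·d_B = (-1.4822,-20.2561)
sweep = 180° − θ = 64.3610°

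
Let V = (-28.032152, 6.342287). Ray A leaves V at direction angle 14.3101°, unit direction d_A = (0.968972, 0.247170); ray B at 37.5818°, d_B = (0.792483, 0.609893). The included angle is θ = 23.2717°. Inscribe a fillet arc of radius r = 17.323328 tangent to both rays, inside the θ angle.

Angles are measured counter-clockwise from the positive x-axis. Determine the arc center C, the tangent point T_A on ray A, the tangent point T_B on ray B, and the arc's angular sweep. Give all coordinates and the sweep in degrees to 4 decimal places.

center=(49.2012,43.9214) T_A=(53.4830,27.1355) T_B=(38.6358,57.6498) sweep=156.7283

bisector direction at 25.9459° = (0.899207,0.437523)
center distance |VC| = r/sin(θ/2) = 17.323328/sin(11.6358°) = 85.890520
C = V + |VC|·bis = (49.2012,43.9214)
T_A = V + ((C−V)·d_A)·d_A = V + 84.1254·d_A = (53.4830,27.1355)
T_B = V + ((C−V)·d_B)·d_B = V + 84.1254·d_B = (38.6358,57.6498)
sweep = 180° − θ = 156.7283°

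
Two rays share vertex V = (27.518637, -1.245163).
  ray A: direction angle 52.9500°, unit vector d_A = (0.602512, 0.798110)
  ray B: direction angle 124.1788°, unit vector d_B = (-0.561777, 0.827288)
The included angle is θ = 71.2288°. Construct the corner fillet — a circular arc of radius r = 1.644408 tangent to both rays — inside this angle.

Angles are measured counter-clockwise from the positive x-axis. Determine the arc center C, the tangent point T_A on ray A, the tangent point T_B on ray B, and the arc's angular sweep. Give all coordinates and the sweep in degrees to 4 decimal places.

center=(27.5894,1.5778) T_A=(28.9018,0.5870) T_B=(26.2290,0.6540) sweep=108.7712

bisector direction at 88.5644° = (0.025053,0.999686)
center distance |VC| = r/sin(θ/2) = 1.644408/sin(35.6144°) = 2.823855
C = V + |VC|·bis = (27.5894,1.5778)
T_A = V + ((C−V)·d_A)·d_A = V + 2.2957·d_A = (28.9018,0.5870)
T_B = V + ((C−V)·d_B)·d_B = V + 2.2957·d_B = (26.2290,0.6540)
sweep = 180° − θ = 108.7712°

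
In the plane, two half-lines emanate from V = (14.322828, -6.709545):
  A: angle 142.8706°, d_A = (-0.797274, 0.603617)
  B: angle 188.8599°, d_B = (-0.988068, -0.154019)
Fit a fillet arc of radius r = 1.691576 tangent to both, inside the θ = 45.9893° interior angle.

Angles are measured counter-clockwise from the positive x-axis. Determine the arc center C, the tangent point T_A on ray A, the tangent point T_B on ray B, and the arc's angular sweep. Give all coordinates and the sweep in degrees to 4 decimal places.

center=(10.1237,-5.6521) T_A=(11.1448,-4.3034) T_B=(10.3843,-7.3235) sweep=134.0107

bisector direction at 165.8653° = (-0.969724,0.244203)
center distance |VC| = r/sin(θ/2) = 1.691576/sin(22.9947°) = 4.330211
C = V + |VC|·bis = (10.1237,-5.6521)
T_A = V + ((C−V)·d_A)·d_A = V + 3.9861·d_A = (11.1448,-4.3034)
T_B = V + ((C−V)·d_B)·d_B = V + 3.9861·d_B = (10.3843,-7.3235)
sweep = 180° − θ = 134.0107°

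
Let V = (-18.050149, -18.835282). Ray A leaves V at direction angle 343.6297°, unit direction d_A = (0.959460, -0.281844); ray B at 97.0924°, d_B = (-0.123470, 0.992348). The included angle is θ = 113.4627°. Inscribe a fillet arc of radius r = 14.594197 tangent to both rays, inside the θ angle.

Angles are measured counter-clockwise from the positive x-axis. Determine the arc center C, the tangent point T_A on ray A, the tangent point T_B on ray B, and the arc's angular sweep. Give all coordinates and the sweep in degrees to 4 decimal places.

bisector direction at 40.3611° = (0.761979,0.647602)
center distance |VC| = r/sin(θ/2) = 14.594197/sin(56.7313°) = 17.454926
C = V + |VC|·bis = (-4.7499,-7.5314)
T_A = V + ((C−V)·d_A)·d_A = V + 9.5752·d_A = (-8.8632,-21.5340)
T_B = V + ((C−V)·d_B)·d_B = V + 9.5752·d_B = (-19.2324,-9.3334)
sweep = 180° − θ = 66.5373°

center=(-4.7499,-7.5314) T_A=(-8.8632,-21.5340) T_B=(-19.2324,-9.3334) sweep=66.5373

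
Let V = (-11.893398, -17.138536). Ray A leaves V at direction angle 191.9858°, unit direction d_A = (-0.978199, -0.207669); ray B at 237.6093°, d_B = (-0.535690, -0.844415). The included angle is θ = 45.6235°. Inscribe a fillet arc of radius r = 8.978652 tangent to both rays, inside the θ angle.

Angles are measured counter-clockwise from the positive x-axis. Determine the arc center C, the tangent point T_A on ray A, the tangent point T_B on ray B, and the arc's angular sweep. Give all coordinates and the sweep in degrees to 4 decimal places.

center=(-30.9105,-30.3546) T_A=(-32.7751,-21.5717) T_B=(-23.3288,-35.1644) sweep=134.3765

bisector direction at 214.7976° = (-0.821174,-0.570678)
center distance |VC| = r/sin(θ/2) = 8.978652/sin(22.8117°) = 23.158485
C = V + |VC|·bis = (-30.9105,-30.3546)
T_A = V + ((C−V)·d_A)·d_A = V + 21.3471·d_A = (-32.7751,-21.5717)
T_B = V + ((C−V)·d_B)·d_B = V + 21.3471·d_B = (-23.3288,-35.1644)
sweep = 180° − θ = 134.3765°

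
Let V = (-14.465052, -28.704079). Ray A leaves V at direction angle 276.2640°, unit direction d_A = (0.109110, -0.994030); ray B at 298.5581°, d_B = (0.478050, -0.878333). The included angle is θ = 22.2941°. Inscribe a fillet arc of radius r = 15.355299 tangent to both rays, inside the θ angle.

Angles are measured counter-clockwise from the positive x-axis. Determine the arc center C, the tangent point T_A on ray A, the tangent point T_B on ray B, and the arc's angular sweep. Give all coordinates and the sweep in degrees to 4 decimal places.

bisector direction at 287.4110° = (0.299225,-0.954183)
center distance |VC| = r/sin(θ/2) = 15.355299/sin(11.1471°) = 79.426268
C = V + |VC|·bis = (9.3013,-104.4912)
T_A = V + ((C−V)·d_A)·d_A = V + 77.9278·d_A = (-5.9624,-106.1667)
T_B = V + ((C−V)·d_B)·d_B = V + 77.9278·d_B = (22.7883,-97.1506)
sweep = 180° − θ = 157.7059°

center=(9.3013,-104.4912) T_A=(-5.9624,-106.1667) T_B=(22.7883,-97.1506) sweep=157.7059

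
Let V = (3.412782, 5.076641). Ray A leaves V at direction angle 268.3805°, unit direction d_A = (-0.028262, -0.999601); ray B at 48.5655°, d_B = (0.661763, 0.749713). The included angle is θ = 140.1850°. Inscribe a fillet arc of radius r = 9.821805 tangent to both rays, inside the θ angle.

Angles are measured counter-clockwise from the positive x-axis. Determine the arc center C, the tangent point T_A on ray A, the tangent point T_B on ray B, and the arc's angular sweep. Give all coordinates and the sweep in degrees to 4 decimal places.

bisector direction at 338.4730° = (0.930245,-0.366940)
center distance |VC| = r/sin(θ/2) = 9.821805/sin(70.0925°) = 10.446022
C = V + |VC|·bis = (13.1301,1.2436)
T_A = V + ((C−V)·d_A)·d_A = V + 3.5569·d_A = (3.3123,1.5212)
T_B = V + ((C−V)·d_B)·d_B = V + 3.5569·d_B = (5.7666,7.7433)
sweep = 180° − θ = 39.8150°

center=(13.1301,1.2436) T_A=(3.3123,1.5212) T_B=(5.7666,7.7433) sweep=39.8150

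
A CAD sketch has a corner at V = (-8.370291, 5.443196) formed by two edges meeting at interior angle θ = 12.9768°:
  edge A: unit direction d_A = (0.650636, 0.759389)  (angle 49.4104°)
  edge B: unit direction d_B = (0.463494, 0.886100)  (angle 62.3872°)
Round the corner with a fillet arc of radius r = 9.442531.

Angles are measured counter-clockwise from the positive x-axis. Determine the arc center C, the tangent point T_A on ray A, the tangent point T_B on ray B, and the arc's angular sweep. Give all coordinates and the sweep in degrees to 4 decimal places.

bisector direction at 55.8988° = (0.560656,0.828049)
center distance |VC| = r/sin(θ/2) = 9.442531/sin(6.4884°) = 83.560702
C = V + |VC|·bis = (38.4785,74.6355)
T_A = V + ((C−V)·d_A)·d_A = V + 83.0255·d_A = (45.6491,68.4919)
T_B = V + ((C−V)·d_B)·d_B = V + 83.0255·d_B = (30.1115,79.0121)
sweep = 180° − θ = 167.0232°

center=(38.4785,74.6355) T_A=(45.6491,68.4919) T_B=(30.1115,79.0121) sweep=167.0232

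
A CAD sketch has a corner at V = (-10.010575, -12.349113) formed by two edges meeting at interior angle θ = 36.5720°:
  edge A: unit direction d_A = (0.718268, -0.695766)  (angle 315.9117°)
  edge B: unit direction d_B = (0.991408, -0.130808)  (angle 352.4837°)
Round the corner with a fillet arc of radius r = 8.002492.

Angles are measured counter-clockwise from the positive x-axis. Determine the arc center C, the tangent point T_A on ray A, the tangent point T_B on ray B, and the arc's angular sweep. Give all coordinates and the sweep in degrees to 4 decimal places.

bisector direction at 334.1977° = (0.900301,-0.435267)
center distance |VC| = r/sin(θ/2) = 8.002492/sin(18.2860°) = 25.505100
C = V + |VC|·bis = (12.9517,-23.4506)
T_A = V + ((C−V)·d_A)·d_A = V + 24.2171·d_A = (7.3838,-29.1986)
T_B = V + ((C−V)·d_B)·d_B = V + 24.2171·d_B = (13.9985,-15.5169)
sweep = 180° − θ = 143.4280°

center=(12.9517,-23.4506) T_A=(7.3838,-29.1986) T_B=(13.9985,-15.5169) sweep=143.4280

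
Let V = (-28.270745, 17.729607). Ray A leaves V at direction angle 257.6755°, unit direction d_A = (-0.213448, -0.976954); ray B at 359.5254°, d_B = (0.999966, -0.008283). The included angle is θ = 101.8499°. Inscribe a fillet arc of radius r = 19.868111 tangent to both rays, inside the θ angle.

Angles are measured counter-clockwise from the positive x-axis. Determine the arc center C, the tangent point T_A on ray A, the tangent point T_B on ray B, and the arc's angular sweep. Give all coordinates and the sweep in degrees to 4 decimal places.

center=(-12.3039,-2.2714) T_A=(-31.7141,1.9694) T_B=(-12.1393,17.5960) sweep=78.1501

bisector direction at 308.6005° = (0.623886,-0.781516)
center distance |VC| = r/sin(θ/2) = 19.868111/sin(50.9250°) = 25.592650
C = V + |VC|·bis = (-12.3039,-2.2714)
T_A = V + ((C−V)·d_A)·d_A = V + 16.1320·d_A = (-31.7141,1.9694)
T_B = V + ((C−V)·d_B)·d_B = V + 16.1320·d_B = (-12.1393,17.5960)
sweep = 180° − θ = 78.1501°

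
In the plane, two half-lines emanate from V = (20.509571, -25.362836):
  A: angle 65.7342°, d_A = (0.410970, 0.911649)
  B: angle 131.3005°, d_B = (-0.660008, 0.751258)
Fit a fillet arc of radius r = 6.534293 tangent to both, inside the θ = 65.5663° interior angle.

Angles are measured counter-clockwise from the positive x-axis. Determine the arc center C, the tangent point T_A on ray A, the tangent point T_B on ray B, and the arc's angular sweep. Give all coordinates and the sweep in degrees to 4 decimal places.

bisector direction at 98.5173° = (-0.148109,0.988971)
center distance |VC| = r/sin(θ/2) = 6.534293/sin(32.7831°) = 12.067893
C = V + |VC|·bis = (18.7222,-13.4280)
T_A = V + ((C−V)·d_A)·d_A = V + 10.1458·d_A = (24.6792,-16.1134)
T_B = V + ((C−V)·d_B)·d_B = V + 10.1458·d_B = (13.8133,-17.7407)
sweep = 180° − θ = 114.4337°

center=(18.7222,-13.4280) T_A=(24.6792,-16.1134) T_B=(13.8133,-17.7407) sweep=114.4337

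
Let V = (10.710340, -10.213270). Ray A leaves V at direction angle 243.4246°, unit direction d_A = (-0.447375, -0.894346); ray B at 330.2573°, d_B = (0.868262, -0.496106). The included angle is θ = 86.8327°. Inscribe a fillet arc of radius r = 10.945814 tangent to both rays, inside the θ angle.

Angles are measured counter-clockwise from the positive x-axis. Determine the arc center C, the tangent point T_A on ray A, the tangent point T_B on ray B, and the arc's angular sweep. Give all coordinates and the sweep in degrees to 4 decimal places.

center=(15.3243,-25.4562) T_A=(5.5350,-20.5593) T_B=(20.7546,-15.9524) sweep=93.1673

bisector direction at 286.8410° = (0.289716,-0.957113)
center distance |VC| = r/sin(θ/2) = 10.945814/sin(43.4164°) = 15.925937
C = V + |VC|·bis = (15.3243,-25.4562)
T_A = V + ((C−V)·d_A)·d_A = V + 11.5683·d_A = (5.5350,-20.5593)
T_B = V + ((C−V)·d_B)·d_B = V + 11.5683·d_B = (20.7546,-15.9524)
sweep = 180° − θ = 93.1673°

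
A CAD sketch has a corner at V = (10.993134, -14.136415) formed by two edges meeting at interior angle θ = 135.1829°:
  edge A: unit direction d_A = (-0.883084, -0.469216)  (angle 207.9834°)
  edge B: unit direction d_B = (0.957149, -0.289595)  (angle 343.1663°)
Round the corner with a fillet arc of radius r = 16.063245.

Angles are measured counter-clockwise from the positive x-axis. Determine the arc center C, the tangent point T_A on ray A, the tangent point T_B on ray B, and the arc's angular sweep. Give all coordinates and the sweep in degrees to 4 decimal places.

bisector direction at 275.5749° = (0.097146,-0.995270)
center distance |VC| = r/sin(θ/2) = 16.063245/sin(67.5914°) = 17.375266
C = V + |VC|·bis = (12.6811,-31.4295)
T_A = V + ((C−V)·d_A)·d_A = V + 6.6236·d_A = (5.1439,-17.2443)
T_B = V + ((C−V)·d_B)·d_B = V + 6.6236·d_B = (17.3329,-16.0546)
sweep = 180° − θ = 44.8171°

center=(12.6811,-31.4295) T_A=(5.1439,-17.2443) T_B=(17.3329,-16.0546) sweep=44.8171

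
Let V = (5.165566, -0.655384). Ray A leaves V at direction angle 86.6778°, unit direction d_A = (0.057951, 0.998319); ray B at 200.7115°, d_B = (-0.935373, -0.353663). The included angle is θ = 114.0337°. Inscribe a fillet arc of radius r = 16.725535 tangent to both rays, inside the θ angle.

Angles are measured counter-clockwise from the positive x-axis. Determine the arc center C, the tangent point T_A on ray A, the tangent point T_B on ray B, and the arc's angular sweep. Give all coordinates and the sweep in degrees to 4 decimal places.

bisector direction at 143.6946° = (-0.805873,0.592088)
center distance |VC| = r/sin(θ/2) = 16.725535/sin(57.0168°) = 19.939107
C = V + |VC|·bis = (-10.9028,11.1503)
T_A = V + ((C−V)·d_A)·d_A = V + 10.8547·d_A = (5.7946,10.1811)
T_B = V + ((C−V)·d_B)·d_B = V + 10.8547·d_B = (-4.9876,-4.4943)
sweep = 180° − θ = 65.9663°

center=(-10.9028,11.1503) T_A=(5.7946,10.1811) T_B=(-4.9876,-4.4943) sweep=65.9663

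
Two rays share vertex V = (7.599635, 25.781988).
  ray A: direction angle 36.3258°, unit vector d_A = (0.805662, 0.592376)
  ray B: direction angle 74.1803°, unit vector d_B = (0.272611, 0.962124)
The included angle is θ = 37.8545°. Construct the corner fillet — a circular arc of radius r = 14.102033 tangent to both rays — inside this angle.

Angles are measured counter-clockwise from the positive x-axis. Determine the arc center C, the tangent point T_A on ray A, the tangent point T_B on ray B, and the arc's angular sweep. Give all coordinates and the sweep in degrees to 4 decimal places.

center=(32.3786,61.5048) T_A=(40.7323,50.1434) T_B=(18.8107,65.3492) sweep=142.1455

bisector direction at 55.2530° = (0.569953,0.821677)
center distance |VC| = r/sin(θ/2) = 14.102033/sin(18.9273°) = 43.475502
C = V + |VC|·bis = (32.3786,61.5048)
T_A = V + ((C−V)·d_A)·d_A = V + 41.1248·d_A = (40.7323,50.1434)
T_B = V + ((C−V)·d_B)·d_B = V + 41.1248·d_B = (18.8107,65.3492)
sweep = 180° − θ = 142.1455°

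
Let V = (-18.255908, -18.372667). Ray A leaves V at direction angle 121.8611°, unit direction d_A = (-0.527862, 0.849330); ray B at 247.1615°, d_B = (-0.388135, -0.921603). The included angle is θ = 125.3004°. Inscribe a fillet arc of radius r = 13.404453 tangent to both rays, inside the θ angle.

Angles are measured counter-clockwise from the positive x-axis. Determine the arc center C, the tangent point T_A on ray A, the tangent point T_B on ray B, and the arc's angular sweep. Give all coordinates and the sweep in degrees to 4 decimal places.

bisector direction at 184.5113° = (-0.996902,-0.078656)
center distance |VC| = r/sin(θ/2) = 13.404453/sin(62.6502°) = 15.091396
C = V + |VC|·bis = (-33.3005,-19.5597)
T_A = V + ((C−V)·d_A)·d_A = V + 6.9333·d_A = (-21.9157,-12.4840)
T_B = V + ((C−V)·d_B)·d_B = V + 6.9333·d_B = (-20.9470,-24.7624)
sweep = 180° − θ = 54.6996°

center=(-33.3005,-19.5597) T_A=(-21.9157,-12.4840) T_B=(-20.9470,-24.7624) sweep=54.6996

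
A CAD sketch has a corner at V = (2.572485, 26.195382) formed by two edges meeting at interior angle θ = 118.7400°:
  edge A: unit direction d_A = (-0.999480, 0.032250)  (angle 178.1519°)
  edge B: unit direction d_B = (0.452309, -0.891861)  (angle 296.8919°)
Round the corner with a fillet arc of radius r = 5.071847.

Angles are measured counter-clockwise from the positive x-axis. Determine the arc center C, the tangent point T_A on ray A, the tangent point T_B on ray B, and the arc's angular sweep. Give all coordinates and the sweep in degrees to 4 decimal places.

center=(-0.5926,21.2230) T_A=(-0.4290,26.2922) T_B=(3.9308,23.5171) sweep=61.2600

bisector direction at 237.5219° = (-0.536977,-0.843597)
center distance |VC| = r/sin(θ/2) = 5.071847/sin(59.3700°) = 5.894238
C = V + |VC|·bis = (-0.5926,21.2230)
T_A = V + ((C−V)·d_A)·d_A = V + 3.0031·d_A = (-0.4290,26.2922)
T_B = V + ((C−V)·d_B)·d_B = V + 3.0031·d_B = (3.9308,23.5171)
sweep = 180° − θ = 61.2600°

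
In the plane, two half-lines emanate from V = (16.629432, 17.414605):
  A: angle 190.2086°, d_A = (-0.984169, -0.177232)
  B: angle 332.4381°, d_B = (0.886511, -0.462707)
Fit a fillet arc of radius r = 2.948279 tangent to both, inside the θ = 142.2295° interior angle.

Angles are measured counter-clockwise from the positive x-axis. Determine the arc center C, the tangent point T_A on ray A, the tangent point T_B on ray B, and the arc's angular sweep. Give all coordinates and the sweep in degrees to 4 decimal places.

bisector direction at 261.3234° = (-0.150858,-0.988555)
center distance |VC| = r/sin(θ/2) = 2.948279/sin(71.1148°) = 3.116018
C = V + |VC|·bis = (16.1594,14.3342)
T_A = V + ((C−V)·d_A)·d_A = V + 1.0086·d_A = (15.6368,17.2359)
T_B = V + ((C−V)·d_B)·d_B = V + 1.0086·d_B = (17.5235,16.9479)
sweep = 180° − θ = 37.7705°

center=(16.1594,14.3342) T_A=(15.6368,17.2359) T_B=(17.5235,16.9479) sweep=37.7705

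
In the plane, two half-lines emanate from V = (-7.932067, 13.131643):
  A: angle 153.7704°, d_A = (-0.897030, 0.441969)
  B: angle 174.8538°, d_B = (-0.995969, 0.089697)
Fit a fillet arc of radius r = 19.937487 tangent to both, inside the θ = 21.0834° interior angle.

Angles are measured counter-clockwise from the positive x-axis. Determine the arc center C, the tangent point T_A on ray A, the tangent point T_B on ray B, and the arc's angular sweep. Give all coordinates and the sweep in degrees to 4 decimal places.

center=(-112.8497,42.5987) T_A=(-104.0379,60.4833) T_B=(-114.6380,22.7416) sweep=158.9166

bisector direction at 164.3121° = (-0.962749,0.270397)
center distance |VC| = r/sin(θ/2) = 19.937487/sin(10.5417°) = 108.977141
C = V + |VC|·bis = (-112.8497,42.5987)
T_A = V + ((C−V)·d_A)·d_A = V + 107.1378·d_A = (-104.0379,60.4833)
T_B = V + ((C−V)·d_B)·d_B = V + 107.1378·d_B = (-114.6380,22.7416)
sweep = 180° − θ = 158.9166°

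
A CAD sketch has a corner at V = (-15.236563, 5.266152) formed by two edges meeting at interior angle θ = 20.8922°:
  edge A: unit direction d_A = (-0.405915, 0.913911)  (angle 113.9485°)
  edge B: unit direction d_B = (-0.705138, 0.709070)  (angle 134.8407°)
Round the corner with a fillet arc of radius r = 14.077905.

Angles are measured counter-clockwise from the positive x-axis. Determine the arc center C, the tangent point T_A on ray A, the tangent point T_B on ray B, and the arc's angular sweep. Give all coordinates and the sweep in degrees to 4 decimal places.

center=(-59.0976,69.3365) T_A=(-46.2316,75.0509) T_B=(-69.0798,59.4096) sweep=159.1078

bisector direction at 124.3946° = (-0.564889,0.825167)
center distance |VC| = r/sin(θ/2) = 14.077905/sin(10.4461°) = 77.645297
C = V + |VC|·bis = (-59.0976,69.3365)
T_A = V + ((C−V)·d_A)·d_A = V + 76.3584·d_A = (-46.2316,75.0509)
T_B = V + ((C−V)·d_B)·d_B = V + 76.3584·d_B = (-69.0798,59.4096)
sweep = 180° − θ = 159.1078°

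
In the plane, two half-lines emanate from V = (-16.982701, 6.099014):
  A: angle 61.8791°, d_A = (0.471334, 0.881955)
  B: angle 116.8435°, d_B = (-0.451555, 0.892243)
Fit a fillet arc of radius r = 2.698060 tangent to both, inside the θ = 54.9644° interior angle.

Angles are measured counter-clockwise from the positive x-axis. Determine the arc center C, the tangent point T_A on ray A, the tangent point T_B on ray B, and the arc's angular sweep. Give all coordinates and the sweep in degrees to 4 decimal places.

bisector direction at 89.3613° = (0.011147,0.999938)
center distance |VC| = r/sin(θ/2) = 2.698060/sin(27.4822°) = 5.846626
C = V + |VC|·bis = (-16.9175,11.9453)
T_A = V + ((C−V)·d_A)·d_A = V + 5.1869·d_A = (-14.5380,10.6736)
T_B = V + ((C−V)·d_B)·d_B = V + 5.1869·d_B = (-19.3249,10.7270)
sweep = 180° − θ = 125.0356°

center=(-16.9175,11.9453) T_A=(-14.5380,10.6736) T_B=(-19.3249,10.7270) sweep=125.0356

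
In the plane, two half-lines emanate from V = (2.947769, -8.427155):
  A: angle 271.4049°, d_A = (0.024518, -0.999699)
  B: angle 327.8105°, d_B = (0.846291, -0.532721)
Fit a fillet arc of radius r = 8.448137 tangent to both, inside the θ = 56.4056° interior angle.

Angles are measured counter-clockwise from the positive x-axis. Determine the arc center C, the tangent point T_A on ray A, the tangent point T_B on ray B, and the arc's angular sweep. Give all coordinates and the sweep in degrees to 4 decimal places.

center=(11.7796,-23.9692) T_A=(3.3340,-24.1763) T_B=(16.2801,-16.8196) sweep=123.5944

bisector direction at 299.6077° = (0.494059,-0.869429)
center distance |VC| = r/sin(θ/2) = 8.448137/sin(28.2028°) = 17.876105
C = V + |VC|·bis = (11.7796,-23.9692)
T_A = V + ((C−V)·d_A)·d_A = V + 15.7539·d_A = (3.3340,-24.1763)
T_B = V + ((C−V)·d_B)·d_B = V + 15.7539·d_B = (16.2801,-16.8196)
sweep = 180° − θ = 123.5944°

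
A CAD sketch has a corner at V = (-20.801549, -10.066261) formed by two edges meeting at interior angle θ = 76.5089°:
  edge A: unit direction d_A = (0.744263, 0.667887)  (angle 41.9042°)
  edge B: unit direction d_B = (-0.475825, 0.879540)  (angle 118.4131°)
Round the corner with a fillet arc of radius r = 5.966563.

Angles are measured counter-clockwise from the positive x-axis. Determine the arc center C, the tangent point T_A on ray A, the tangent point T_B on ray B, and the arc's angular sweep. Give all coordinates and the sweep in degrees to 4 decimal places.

bisector direction at 80.1587° = (0.170921,0.985285)
center distance |VC| = r/sin(θ/2) = 5.966563/sin(38.2544°) = 9.636623
C = V + |VC|·bis = (-19.1545,-0.5714)
T_A = V + ((C−V)·d_A)·d_A = V + 7.5673·d_A = (-15.1695,-5.0121)
T_B = V + ((C−V)·d_B)·d_B = V + 7.5673·d_B = (-24.4023,-3.4105)
sweep = 180° − θ = 103.4911°

center=(-19.1545,-0.5714) T_A=(-15.1695,-5.0121) T_B=(-24.4023,-3.4105) sweep=103.4911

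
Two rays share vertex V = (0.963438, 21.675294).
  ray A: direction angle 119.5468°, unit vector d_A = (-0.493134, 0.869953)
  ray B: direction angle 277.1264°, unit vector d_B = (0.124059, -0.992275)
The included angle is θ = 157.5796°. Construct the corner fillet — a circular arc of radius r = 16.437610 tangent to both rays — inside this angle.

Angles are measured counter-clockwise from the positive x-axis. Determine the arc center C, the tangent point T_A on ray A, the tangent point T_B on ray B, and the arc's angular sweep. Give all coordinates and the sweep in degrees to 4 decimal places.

bisector direction at 198.3366° = (-0.949225,-0.314599)
center distance |VC| = r/sin(θ/2) = 16.437610/sin(78.7898°) = 16.757330
C = V + |VC|·bis = (-14.9430,16.4035)
T_A = V + ((C−V)·d_A)·d_A = V + 3.2578·d_A = (-0.6431,24.5094)
T_B = V + ((C−V)·d_B)·d_B = V + 3.2578·d_B = (1.3676,18.4427)
sweep = 180° − θ = 22.4204°

center=(-14.9430,16.4035) T_A=(-0.6431,24.5094) T_B=(1.3676,18.4427) sweep=22.4204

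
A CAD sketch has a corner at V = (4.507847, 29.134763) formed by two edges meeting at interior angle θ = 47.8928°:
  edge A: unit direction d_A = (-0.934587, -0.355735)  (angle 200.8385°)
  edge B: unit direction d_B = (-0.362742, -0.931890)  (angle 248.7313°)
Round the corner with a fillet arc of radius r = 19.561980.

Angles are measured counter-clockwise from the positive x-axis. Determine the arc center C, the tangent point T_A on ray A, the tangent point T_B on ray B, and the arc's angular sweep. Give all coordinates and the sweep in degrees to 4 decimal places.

bisector direction at 224.7849° = (-0.709756,-0.704447)
center distance |VC| = r/sin(θ/2) = 19.561980/sin(23.9464°) = 48.196243
C = V + |VC|·bis = (-29.6997,-4.8169)
T_A = V + ((C−V)·d_A)·d_A = V + 44.0478·d_A = (-36.6586,13.4654)
T_B = V + ((C−V)·d_B)·d_B = V + 44.0478·d_B = (-11.4701,-11.9129)
sweep = 180° − θ = 132.1072°

center=(-29.6997,-4.8169) T_A=(-36.6586,13.4654) T_B=(-11.4701,-11.9129) sweep=132.1072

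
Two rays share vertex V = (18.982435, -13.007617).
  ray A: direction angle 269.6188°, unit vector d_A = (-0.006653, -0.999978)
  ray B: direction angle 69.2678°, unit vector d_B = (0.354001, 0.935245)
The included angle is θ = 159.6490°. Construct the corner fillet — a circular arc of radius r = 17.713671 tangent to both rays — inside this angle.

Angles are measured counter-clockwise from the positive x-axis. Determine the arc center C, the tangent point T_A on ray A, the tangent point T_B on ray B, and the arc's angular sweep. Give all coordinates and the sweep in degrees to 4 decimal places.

center=(36.6746,-16.3048) T_A=(18.9613,-16.1869) T_B=(20.1079,-10.0341) sweep=20.3510

bisector direction at 349.4433° = (0.983074,-0.183208)
center distance |VC| = r/sin(θ/2) = 17.713671/sin(79.8245°) = 17.996737
C = V + |VC|·bis = (36.6746,-16.3048)
T_A = V + ((C−V)·d_A)·d_A = V + 3.1794·d_A = (18.9613,-16.1869)
T_B = V + ((C−V)·d_B)·d_B = V + 3.1794·d_B = (20.1079,-10.0341)
sweep = 180° − θ = 20.3510°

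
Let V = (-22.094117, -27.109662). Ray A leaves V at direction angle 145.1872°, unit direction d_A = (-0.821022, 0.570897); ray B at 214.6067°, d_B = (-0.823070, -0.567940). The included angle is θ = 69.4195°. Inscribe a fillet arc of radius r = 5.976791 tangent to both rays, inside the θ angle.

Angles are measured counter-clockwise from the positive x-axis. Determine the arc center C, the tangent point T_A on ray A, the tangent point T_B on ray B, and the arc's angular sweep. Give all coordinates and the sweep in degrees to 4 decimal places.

center=(-32.5904,-27.0908) T_A=(-29.1783,-22.1837) T_B=(-29.1959,-32.0101) sweep=110.5805

bisector direction at 179.8970° = (-0.999998,0.001799)
center distance |VC| = r/sin(θ/2) = 5.976791/sin(34.7097°) = 10.496289
C = V + |VC|·bis = (-32.5904,-27.0908)
T_A = V + ((C−V)·d_A)·d_A = V + 8.6284·d_A = (-29.1783,-22.1837)
T_B = V + ((C−V)·d_B)·d_B = V + 8.6284·d_B = (-29.1959,-32.0101)
sweep = 180° − θ = 110.5805°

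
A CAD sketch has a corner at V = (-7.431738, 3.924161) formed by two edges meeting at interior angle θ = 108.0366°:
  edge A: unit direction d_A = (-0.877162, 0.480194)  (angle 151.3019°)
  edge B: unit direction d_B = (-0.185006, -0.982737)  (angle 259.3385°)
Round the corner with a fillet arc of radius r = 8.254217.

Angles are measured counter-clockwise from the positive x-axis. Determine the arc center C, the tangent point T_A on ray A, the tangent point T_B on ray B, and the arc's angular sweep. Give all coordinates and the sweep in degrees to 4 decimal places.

center=(-16.6522,-0.4383) T_A=(-12.6886,6.8020) T_B=(-8.5405,-1.9654) sweep=71.9634

bisector direction at 205.3202° = (-0.903932,-0.427677)
center distance |VC| = r/sin(θ/2) = 8.254217/sin(54.0183°) = 10.200407
C = V + |VC|·bis = (-16.6522,-0.4383)
T_A = V + ((C−V)·d_A)·d_A = V + 5.9930·d_A = (-12.6886,6.8020)
T_B = V + ((C−V)·d_B)·d_B = V + 5.9930·d_B = (-8.5405,-1.9654)
sweep = 180° − θ = 71.9634°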